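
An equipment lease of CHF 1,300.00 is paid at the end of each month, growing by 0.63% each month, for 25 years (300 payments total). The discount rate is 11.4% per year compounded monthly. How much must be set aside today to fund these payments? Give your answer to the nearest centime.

CHF 249,525.03

Periodic rate r = 0.114/12 per month; n is counted in months.
Growing ordinary annuity: PV = PMT₁ × [1 − ((1+g)/(1+r))^n] / (r − g) = 1,300 × [1 − ((1+0.0063)/(1+r))^300] / (r − 0.0063) = CHF 249,525.03.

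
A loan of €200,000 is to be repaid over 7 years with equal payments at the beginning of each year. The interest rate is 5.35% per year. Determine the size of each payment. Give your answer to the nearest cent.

€33,226.06

Level annuity due; solve PV = PMT × [(1 − (1+r)^−n)/r] × (1+r) for PMT.
Periodic rate r = 0.0535 per year.
With n = 7: PMT = 200,000 / ([(1 − (1+r)^−n)/r] × (1+r)) = €33,226.06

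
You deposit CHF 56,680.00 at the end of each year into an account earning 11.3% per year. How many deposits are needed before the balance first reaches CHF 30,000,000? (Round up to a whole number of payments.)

Periodic rate r = 0.113 per year.
Ordinary annuity FV: 30,000,000 = 56,680 × [((1+r)^n − 1)/r].
(1+r)^n = 1 + 30,000,000 × r / 56,680, so n = ln(1 + 30,000,000·r/56,680) / ln(1+r) = 38.37.
Round up to a whole number of payments: n = 39.

39 payments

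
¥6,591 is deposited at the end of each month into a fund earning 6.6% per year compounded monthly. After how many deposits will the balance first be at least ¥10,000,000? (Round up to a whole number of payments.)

Periodic rate r = 0.066/12 per month; n is counted in months.
Ordinary annuity FV: 10,000,000 = 6,591 × [((1+r)^n − 1)/r].
(1+r)^n = 1 + 10,000,000 × r / 6,591, so n = ln(1 + 10,000,000·r/6,591) / ln(1+r) = 407.45.
Round up to a whole number of payments: n = 408.

408 payments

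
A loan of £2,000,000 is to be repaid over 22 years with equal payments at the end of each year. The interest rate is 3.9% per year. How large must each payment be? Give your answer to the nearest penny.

£137,077.98

Level ordinary annuity; solve PV = PMT × [(1 − (1+r)^−n)/r] for PMT.
Periodic rate r = 0.039 per year.
With n = 22: PMT = 2,000,000 / ([(1 − (1+r)^−n)/r]) = £137,077.98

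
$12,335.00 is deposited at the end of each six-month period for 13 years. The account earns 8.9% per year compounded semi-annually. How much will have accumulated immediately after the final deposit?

$582,611.47

This is an ordinary annuity: 26 deposits of $12,335.00 at the end of each six-month period.
Periodic rate r = 0.089/2 per half-year; n is counted in half-years.
FV = PMT × [((1+r)^n − 1)/r] = 12,335 × [(1+r)^26 − 1] / r = $582,611.47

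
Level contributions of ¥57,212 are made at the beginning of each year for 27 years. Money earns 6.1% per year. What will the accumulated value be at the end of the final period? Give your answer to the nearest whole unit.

This is an annuity due: 27 deposits of ¥57,212 at the beginning of each year.
Periodic rate r = 0.061 per year.
FV = PMT × [((1+r)^n − 1)/r] × (1+r) = 57,212 × [(1+r)^27 − 1] / r × (1+r) = ¥3,927,413

¥3,927,413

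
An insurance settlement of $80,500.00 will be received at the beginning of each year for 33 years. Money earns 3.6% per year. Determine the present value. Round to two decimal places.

This is an annuity due: 33 payments of $80,500.00 at the beginning of each year.
Periodic rate r = 0.036 per year.
PV = PMT × [(1 − (1+r)^−n)/r] × (1+r) = 80,500 × [1 − (1+r)^−33] / r × (1+r) = $1,595,534.84

$1,595,534.84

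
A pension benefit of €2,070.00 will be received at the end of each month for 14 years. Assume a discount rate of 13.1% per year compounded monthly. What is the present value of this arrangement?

€159,019.80

This is an ordinary annuity: 168 payments of €2,070.00 at the end of each month.
Periodic rate r = 0.131/12 per month; n is counted in months.
PV = PMT × [(1 − (1+r)^−n)/r] = 2,070 × [1 − (1+r)^−168] / r = €159,019.80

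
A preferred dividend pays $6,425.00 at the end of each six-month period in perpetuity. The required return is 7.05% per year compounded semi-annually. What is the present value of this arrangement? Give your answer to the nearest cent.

Periodic rate r = 0.0705/2 per half-year.
Level perpetuity: PV = PMT / r = 6,425 / (0.0705/2) = $182,269.50.

$182,269.50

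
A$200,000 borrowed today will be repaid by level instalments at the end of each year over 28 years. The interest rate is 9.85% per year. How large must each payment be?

A$21,229.46

Level ordinary annuity; solve PV = PMT × [(1 − (1+r)^−n)/r] for PMT.
Periodic rate r = 0.0985 per year.
With n = 28: PMT = 200,000 / ([(1 − (1+r)^−n)/r]) = A$21,229.46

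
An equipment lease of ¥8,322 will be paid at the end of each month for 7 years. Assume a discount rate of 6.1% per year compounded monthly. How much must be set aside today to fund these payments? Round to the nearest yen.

This is an ordinary annuity: 84 payments of ¥8,322 at the end of each month.
Periodic rate r = 0.061/12 per month; n is counted in months.
PV = PMT × [(1 − (1+r)^−n)/r] = 8,322 × [1 − (1+r)^−84] / r = ¥567,801

¥567,801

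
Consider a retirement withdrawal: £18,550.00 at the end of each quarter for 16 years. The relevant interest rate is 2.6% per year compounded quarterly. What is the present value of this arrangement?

£968,684.11

This is an ordinary annuity: 64 payments of £18,550.00 at the end of each quarter.
Periodic rate r = 0.026/4 per quarter; n is counted in quarters.
PV = PMT × [(1 − (1+r)^−n)/r] = 18,550 × [1 − (1+r)^−64] / r = £968,684.11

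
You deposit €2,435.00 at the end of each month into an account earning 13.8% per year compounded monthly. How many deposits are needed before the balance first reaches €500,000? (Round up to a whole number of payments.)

Periodic rate r = 0.138/12 per month; n is counted in months.
Ordinary annuity FV: 500,000 = 2,435 × [((1+r)^n − 1)/r].
(1+r)^n = 1 + 500,000 × r / 2,435, so n = ln(1 + 500,000·r/2,435) / ln(1+r) = 106.03.
Round up to a whole number of payments: n = 107.

107 payments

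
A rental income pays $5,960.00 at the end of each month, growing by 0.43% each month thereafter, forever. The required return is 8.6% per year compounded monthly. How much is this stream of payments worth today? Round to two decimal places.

Periodic rate r = 0.086/12 per month.
Growing perpetuity (Gordon): PV = PMT₁ / (r − g) = 5,960 / (r − 0.0043) = $2,079,069.77.

$2,079,069.77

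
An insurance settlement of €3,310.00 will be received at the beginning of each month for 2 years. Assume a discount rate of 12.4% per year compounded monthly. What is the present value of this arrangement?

€70,761.09

This is an annuity due: 24 payments of €3,310.00 at the beginning of each month.
Periodic rate r = 0.124/12 per month; n is counted in months.
PV = PMT × [(1 − (1+r)^−n)/r] × (1+r) = 3,310 × [1 − (1+r)^−24] / r × (1+r) = €70,761.09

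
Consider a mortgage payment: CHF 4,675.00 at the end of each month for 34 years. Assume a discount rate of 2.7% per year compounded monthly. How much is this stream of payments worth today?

CHF 1,247,230.02

This is an ordinary annuity: 408 payments of CHF 4,675.00 at the end of each month.
Periodic rate r = 0.027/12 per month; n is counted in months.
PV = PMT × [(1 − (1+r)^−n)/r] = 4,675 × [1 − (1+r)^−408] / r = CHF 1,247,230.02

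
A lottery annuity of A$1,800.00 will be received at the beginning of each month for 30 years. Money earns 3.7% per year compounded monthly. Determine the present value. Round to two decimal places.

This is an annuity due: 360 payments of A$1,800.00 at the beginning of each month.
Periodic rate r = 0.037/12 per month; n is counted in months.
PV = PMT × [(1 − (1+r)^−n)/r] × (1+r) = 1,800 × [1 − (1+r)^−360] / r × (1+r) = A$392,269.55

A$392,269.55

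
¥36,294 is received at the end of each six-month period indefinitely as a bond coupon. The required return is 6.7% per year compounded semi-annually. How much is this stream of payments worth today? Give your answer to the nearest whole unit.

Periodic rate r = 0.067/2 per half-year.
Level perpetuity: PV = PMT / r = 36,294 / (0.067/2) = ¥1,083,403.

¥1,083,403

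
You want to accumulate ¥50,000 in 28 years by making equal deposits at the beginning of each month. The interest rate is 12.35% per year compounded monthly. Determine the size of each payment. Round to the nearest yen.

¥17

Level annuity due; solve FV = PMT × [((1+r)^n − 1)/r] × (1+r) for PMT.
Periodic rate r = 0.1235/12 per month; n is counted in months.
With n = 336: PMT = 50,000 / ([((1+r)^n − 1)/r] × (1+r)) = ¥17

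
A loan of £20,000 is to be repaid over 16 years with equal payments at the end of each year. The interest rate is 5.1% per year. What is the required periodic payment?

Level ordinary annuity; solve PV = PMT × [(1 − (1+r)^−n)/r] for PMT.
Periodic rate r = 0.051 per year.
With n = 16: PMT = 20,000 / ([(1 − (1+r)^−n)/r]) = £1,858.56

£1,858.56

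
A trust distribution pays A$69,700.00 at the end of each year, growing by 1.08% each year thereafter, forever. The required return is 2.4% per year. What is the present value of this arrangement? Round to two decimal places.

Periodic rate r = 0.024 per year.
Growing perpetuity (Gordon): PV = PMT₁ / (r − g) = 69,700 / (r − 0.0108) = A$5,280,303.03.

A$5,280,303.03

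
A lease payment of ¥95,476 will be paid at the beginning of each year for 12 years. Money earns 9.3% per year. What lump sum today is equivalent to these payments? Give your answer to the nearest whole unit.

¥736,098

This is an annuity due: 12 payments of ¥95,476 at the beginning of each year.
Periodic rate r = 0.093 per year.
PV = PMT × [(1 − (1+r)^−n)/r] × (1+r) = 95,476 × [1 − (1+r)^−12] / r × (1+r) = ¥736,098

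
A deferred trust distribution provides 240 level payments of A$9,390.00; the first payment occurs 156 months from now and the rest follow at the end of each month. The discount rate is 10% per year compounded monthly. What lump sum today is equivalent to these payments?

Ordinary annuity of 240 payments, first payment at period 156.
Periodic rate r = 0.1/12 per month; n is counted in months.
The ordinary-annuity PV formula values the stream one period before the first payment (period 155); discount that back 155 periods:
PV₀ = 9,390 × [1 − (1+r)^−240] / r × (1+r)^−155 = A$268,837.15

A$268,837.15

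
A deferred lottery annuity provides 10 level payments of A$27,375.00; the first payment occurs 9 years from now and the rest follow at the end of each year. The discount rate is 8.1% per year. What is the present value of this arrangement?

Ordinary annuity of 10 payments, first payment at period 9.
Periodic rate r = 0.081 per year.
The ordinary-annuity PV formula values the stream one period before the first payment (period 8); discount that back 8 periods:
PV₀ = 27,375 × [1 − (1+r)^−10] / r × (1+r)^−8 = A$98,066.32

A$98,066.32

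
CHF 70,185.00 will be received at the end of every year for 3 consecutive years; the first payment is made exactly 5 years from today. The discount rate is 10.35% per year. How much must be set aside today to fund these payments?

Ordinary annuity of 3 payments, first payment at period 5.
Periodic rate r = 0.1035 per year.
The ordinary-annuity PV formula values the stream one period before the first payment (period 4); discount that back 4 periods:
PV₀ = 70,185 × [1 − (1+r)^−3] / r × (1+r)^−4 = CHF 116,986.18

CHF 116,986.18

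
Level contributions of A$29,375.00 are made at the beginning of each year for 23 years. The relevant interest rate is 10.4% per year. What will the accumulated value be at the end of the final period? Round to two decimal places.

This is an annuity due: 23 deposits of A$29,375.00 at the beginning of each year.
Periodic rate r = 0.104 per year.
FV = PMT × [((1+r)^n − 1)/r] × (1+r) = 29,375 × [(1+r)^23 − 1] / r × (1+r) = A$2,723,477.80

A$2,723,477.80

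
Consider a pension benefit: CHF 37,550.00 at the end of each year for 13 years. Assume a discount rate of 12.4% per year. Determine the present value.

CHF 236,566.43

This is an ordinary annuity: 13 payments of CHF 37,550.00 at the end of each year.
Periodic rate r = 0.124 per year.
PV = PMT × [(1 − (1+r)^−n)/r] = 37,550 × [1 − (1+r)^−13] / r = CHF 236,566.43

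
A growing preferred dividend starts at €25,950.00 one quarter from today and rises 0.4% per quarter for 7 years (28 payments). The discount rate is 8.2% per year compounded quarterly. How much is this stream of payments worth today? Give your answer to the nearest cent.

€576,328.64

Periodic rate r = 0.082/4 per quarter; n is counted in quarters.
Growing ordinary annuity: PV = PMT₁ × [1 − ((1+g)/(1+r))^n] / (r − g) = 25,950 × [1 − ((1+0.004)/(1+r))^28] / (r − 0.004) = €576,328.64.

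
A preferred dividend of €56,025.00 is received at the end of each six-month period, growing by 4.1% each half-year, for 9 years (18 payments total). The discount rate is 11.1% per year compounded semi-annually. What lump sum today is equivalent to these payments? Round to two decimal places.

Periodic rate r = 0.111/2 per half-year; n is counted in half-years.
Growing ordinary annuity: PV = PMT₁ × [1 − ((1+g)/(1+r))^n] / (r − g) = 56,025 × [1 − ((1+0.041)/(1+r))^18] / (r − 0.041) = €851,628.39.

€851,628.39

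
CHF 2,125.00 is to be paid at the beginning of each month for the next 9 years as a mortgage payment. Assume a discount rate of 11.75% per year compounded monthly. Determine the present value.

CHF 142,639.20

This is an annuity due: 108 payments of CHF 2,125.00 at the beginning of each month.
Periodic rate r = 0.1175/12 per month; n is counted in months.
PV = PMT × [(1 − (1+r)^−n)/r] × (1+r) = 2,125 × [1 − (1+r)^−108] / r × (1+r) = CHF 142,639.20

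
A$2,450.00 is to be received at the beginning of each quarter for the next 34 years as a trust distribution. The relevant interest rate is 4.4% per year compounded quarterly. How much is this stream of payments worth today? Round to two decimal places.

This is an annuity due: 136 payments of A$2,450.00 at the beginning of each quarter.
Periodic rate r = 0.044/4 per quarter; n is counted in quarters.
PV = PMT × [(1 − (1+r)^−n)/r] × (1+r) = 2,450 × [1 − (1+r)^−136] / r × (1+r) = A$174,318.32

A$174,318.32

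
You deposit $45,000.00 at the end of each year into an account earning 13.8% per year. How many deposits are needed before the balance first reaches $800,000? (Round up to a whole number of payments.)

10 payments

Periodic rate r = 0.138 per year.
Ordinary annuity FV: 800,000 = 45,000 × [((1+r)^n − 1)/r].
(1+r)^n = 1 + 800,000 × r / 45,000, so n = ln(1 + 800,000·r/45,000) / ln(1+r) = 9.59.
Round up to a whole number of payments: n = 10.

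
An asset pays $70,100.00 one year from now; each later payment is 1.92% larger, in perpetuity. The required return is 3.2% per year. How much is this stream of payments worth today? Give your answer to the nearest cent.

$5,476,562.50

Periodic rate r = 0.032 per year.
Growing perpetuity (Gordon): PV = PMT₁ / (r − g) = 70,100 / (r − 0.0192) = $5,476,562.50.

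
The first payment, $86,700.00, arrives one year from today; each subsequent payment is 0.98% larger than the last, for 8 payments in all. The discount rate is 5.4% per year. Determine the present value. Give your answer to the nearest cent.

$569,167.77

Periodic rate r = 0.054 per year.
Growing ordinary annuity: PV = PMT₁ × [1 − ((1+g)/(1+r))^n] / (r − g) = 86,700 × [1 − ((1+0.0098)/(1+r))^8] / (r − 0.0098) = $569,167.77.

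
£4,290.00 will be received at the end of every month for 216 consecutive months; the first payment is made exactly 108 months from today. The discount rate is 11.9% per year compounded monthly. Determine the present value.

£132,641.60

Ordinary annuity of 216 payments, first payment at period 108.
Periodic rate r = 0.119/12 per month; n is counted in months.
The ordinary-annuity PV formula values the stream one period before the first payment (period 107); discount that back 107 periods:
PV₀ = 4,290 × [1 − (1+r)^−216] / r × (1+r)^−107 = £132,641.60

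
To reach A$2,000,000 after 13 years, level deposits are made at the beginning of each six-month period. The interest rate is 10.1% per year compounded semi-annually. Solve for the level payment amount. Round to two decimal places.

Level annuity due; solve FV = PMT × [((1+r)^n − 1)/r] × (1+r) for PMT.
Periodic rate r = 0.101/2 per half-year; n is counted in half-years.
With n = 26: PMT = 2,000,000 / ([((1+r)^n − 1)/r] × (1+r)) = A$36,979.32

A$36,979.32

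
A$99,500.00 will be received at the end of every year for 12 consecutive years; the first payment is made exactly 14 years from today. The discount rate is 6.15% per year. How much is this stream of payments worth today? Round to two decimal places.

Ordinary annuity of 12 payments, first payment at period 14.
Periodic rate r = 0.0615 per year.
The ordinary-annuity PV formula values the stream one period before the first payment (period 13); discount that back 13 periods:
PV₀ = 99,500 × [1 − (1+r)^−12] / r × (1+r)^−13 = A$380,839.90

A$380,839.90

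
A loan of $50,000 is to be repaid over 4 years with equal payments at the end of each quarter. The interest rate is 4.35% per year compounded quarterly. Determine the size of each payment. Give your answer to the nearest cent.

Level ordinary annuity; solve PV = PMT × [(1 − (1+r)^−n)/r] for PMT.
Periodic rate r = 0.0435/4 per quarter; n is counted in quarters.
With n = 16: PMT = 50,000 / ([(1 − (1+r)^−n)/r]) = $3,421.67

$3,421.67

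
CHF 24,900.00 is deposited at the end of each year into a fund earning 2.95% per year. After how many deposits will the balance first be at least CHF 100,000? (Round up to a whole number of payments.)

Periodic rate r = 0.0295 per year.
Ordinary annuity FV: 100,000 = 24,900 × [((1+r)^n − 1)/r].
(1+r)^n = 1 + 100,000 × r / 24,900, so n = ln(1 + 100,000·r/24,900) / ln(1+r) = 3.85.
Round up to a whole number of payments: n = 4.

4 payments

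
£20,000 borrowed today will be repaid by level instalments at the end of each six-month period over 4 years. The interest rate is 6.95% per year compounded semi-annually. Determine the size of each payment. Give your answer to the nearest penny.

£2,906.50

Level ordinary annuity; solve PV = PMT × [(1 − (1+r)^−n)/r] for PMT.
Periodic rate r = 0.0695/2 per half-year; n is counted in half-years.
With n = 8: PMT = 20,000 / ([(1 − (1+r)^−n)/r]) = £2,906.50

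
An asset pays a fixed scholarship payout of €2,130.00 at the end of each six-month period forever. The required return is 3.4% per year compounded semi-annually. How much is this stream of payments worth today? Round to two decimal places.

Periodic rate r = 0.034/2 per half-year.
Level perpetuity: PV = PMT / r = 2,130 / (0.034/2) = €125,294.12.

€125,294.12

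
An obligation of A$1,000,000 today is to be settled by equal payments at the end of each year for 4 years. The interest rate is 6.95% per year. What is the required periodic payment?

Level ordinary annuity; solve PV = PMT × [(1 − (1+r)^−n)/r] for PMT.
Periodic rate r = 0.0695 per year.
With n = 4: PMT = 1,000,000 / ([(1 − (1+r)^−n)/r]) = A$294,894.95

A$294,894.95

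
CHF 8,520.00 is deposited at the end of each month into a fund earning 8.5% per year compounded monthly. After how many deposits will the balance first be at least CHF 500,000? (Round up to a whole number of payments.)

50 payments

Periodic rate r = 0.085/12 per month; n is counted in months.
Ordinary annuity FV: 500,000 = 8,520 × [((1+r)^n − 1)/r].
(1+r)^n = 1 + 500,000 × r / 8,520, so n = ln(1 + 500,000·r/8,520) / ln(1+r) = 49.25.
Round up to a whole number of payments: n = 50.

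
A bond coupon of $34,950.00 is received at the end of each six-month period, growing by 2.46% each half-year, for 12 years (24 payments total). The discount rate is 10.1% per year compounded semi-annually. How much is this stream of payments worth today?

Periodic rate r = 0.101/2 per half-year; n is counted in half-years.
Growing ordinary annuity: PV = PMT₁ × [1 − ((1+g)/(1+r))^n] / (r − g) = 34,950 × [1 − ((1+0.0246)/(1+r))^24] / (r − 0.0246) = $608,201.94.

$608,201.94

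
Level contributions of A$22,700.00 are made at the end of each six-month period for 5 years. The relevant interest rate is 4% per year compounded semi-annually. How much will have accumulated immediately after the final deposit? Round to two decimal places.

A$248,558.67

This is an ordinary annuity: 10 deposits of A$22,700.00 at the end of each six-month period.
Periodic rate r = 0.04/2 per half-year; n is counted in half-years.
FV = PMT × [((1+r)^n − 1)/r] = 22,700 × [(1+r)^10 − 1] / r = A$248,558.67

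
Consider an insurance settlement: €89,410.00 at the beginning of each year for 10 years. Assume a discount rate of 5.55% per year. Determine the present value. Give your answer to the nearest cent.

€709,639.83

This is an annuity due: 10 payments of €89,410.00 at the beginning of each year.
Periodic rate r = 0.0555 per year.
PV = PMT × [(1 − (1+r)^−n)/r] × (1+r) = 89,410 × [1 − (1+r)^−10] / r × (1+r) = €709,639.83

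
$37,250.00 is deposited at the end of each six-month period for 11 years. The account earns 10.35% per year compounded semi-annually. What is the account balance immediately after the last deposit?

$1,464,388.08

This is an ordinary annuity: 22 deposits of $37,250.00 at the end of each six-month period.
Periodic rate r = 0.1035/2 per half-year; n is counted in half-years.
FV = PMT × [((1+r)^n − 1)/r] = 37,250 × [(1+r)^22 − 1] / r = $1,464,388.08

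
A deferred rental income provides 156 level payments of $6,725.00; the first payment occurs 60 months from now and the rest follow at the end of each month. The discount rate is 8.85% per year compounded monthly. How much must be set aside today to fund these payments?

$403,229.17

Ordinary annuity of 156 payments, first payment at period 60.
Periodic rate r = 0.0885/12 per month; n is counted in months.
The ordinary-annuity PV formula values the stream one period before the first payment (period 59); discount that back 59 periods:
PV₀ = 6,725 × [1 − (1+r)^−156] / r × (1+r)^−59 = $403,229.17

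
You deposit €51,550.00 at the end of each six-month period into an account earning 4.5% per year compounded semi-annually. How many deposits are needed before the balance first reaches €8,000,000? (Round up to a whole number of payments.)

68 payments

Periodic rate r = 0.045/2 per half-year; n is counted in half-years.
Ordinary annuity FV: 8,000,000 = 51,550 × [((1+r)^n − 1)/r].
(1+r)^n = 1 + 8,000,000 × r / 51,550, so n = ln(1 + 8,000,000·r/51,550) / ln(1+r) = 67.51.
Round up to a whole number of payments: n = 68.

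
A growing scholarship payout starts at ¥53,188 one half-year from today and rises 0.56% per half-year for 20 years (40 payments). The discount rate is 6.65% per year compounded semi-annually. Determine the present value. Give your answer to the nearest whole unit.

¥1,273,618

Periodic rate r = 0.0665/2 per half-year; n is counted in half-years.
Growing ordinary annuity: PV = PMT₁ × [1 − ((1+g)/(1+r))^n] / (r − g) = 53,188 × [1 − ((1+0.0056)/(1+r))^40] / (r − 0.0056) = ¥1,273,618.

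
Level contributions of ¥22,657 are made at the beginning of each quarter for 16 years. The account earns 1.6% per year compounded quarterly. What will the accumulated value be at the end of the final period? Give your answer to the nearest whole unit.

¥1,655,420

This is an annuity due: 64 deposits of ¥22,657 at the beginning of each quarter.
Periodic rate r = 0.016/4 per quarter; n is counted in quarters.
FV = PMT × [((1+r)^n − 1)/r] × (1+r) = 22,657 × [(1+r)^64 − 1] / r × (1+r) = ¥1,655,420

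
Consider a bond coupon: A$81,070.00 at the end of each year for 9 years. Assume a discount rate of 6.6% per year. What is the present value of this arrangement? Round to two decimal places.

A$537,296.18

This is an ordinary annuity: 9 payments of A$81,070.00 at the end of each year.
Periodic rate r = 0.066 per year.
PV = PMT × [(1 − (1+r)^−n)/r] = 81,070 × [1 − (1+r)^−9] / r = A$537,296.18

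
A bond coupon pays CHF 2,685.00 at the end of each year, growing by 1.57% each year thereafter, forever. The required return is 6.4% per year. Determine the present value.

Periodic rate r = 0.064 per year.
Growing perpetuity (Gordon): PV = PMT₁ / (r − g) = 2,685 / (r − 0.0157) = CHF 55,590.06.

CHF 55,590.06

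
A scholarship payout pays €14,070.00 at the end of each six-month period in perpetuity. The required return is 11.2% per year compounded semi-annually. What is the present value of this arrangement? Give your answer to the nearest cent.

Periodic rate r = 0.112/2 per half-year.
Level perpetuity: PV = PMT / r = 14,070 / (0.112/2) = €251,250.00.

€251,250.00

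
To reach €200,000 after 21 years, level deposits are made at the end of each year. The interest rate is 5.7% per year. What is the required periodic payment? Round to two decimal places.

Level ordinary annuity; solve FV = PMT × [((1+r)^n − 1)/r] for PMT.
Periodic rate r = 0.057 per year.
With n = 21: PMT = 200,000 / ([((1+r)^n − 1)/r]) = €5,174.45

€5,174.45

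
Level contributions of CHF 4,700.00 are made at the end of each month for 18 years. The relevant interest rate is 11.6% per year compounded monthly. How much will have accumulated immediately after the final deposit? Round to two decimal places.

CHF 3,397,738.68

This is an ordinary annuity: 216 deposits of CHF 4,700.00 at the end of each month.
Periodic rate r = 0.116/12 per month; n is counted in months.
FV = PMT × [((1+r)^n − 1)/r] = 4,700 × [(1+r)^216 − 1] / r = CHF 3,397,738.68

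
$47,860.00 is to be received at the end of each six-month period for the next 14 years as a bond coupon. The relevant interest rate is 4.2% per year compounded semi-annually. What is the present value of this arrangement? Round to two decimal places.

This is an ordinary annuity: 28 payments of $47,860.00 at the end of each six-month period.
Periodic rate r = 0.042/2 per half-year; n is counted in half-years.
PV = PMT × [(1 − (1+r)^−n)/r] = 47,860 × [1 − (1+r)^−28] / r = $1,005,448.88

$1,005,448.88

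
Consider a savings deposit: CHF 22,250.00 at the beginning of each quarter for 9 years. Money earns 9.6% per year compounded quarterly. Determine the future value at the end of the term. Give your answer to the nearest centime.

CHF 1,280,216.43

This is an annuity due: 36 deposits of CHF 22,250.00 at the beginning of each quarter.
Periodic rate r = 0.096/4 per quarter; n is counted in quarters.
FV = PMT × [((1+r)^n − 1)/r] × (1+r) = 22,250 × [(1+r)^36 − 1] / r × (1+r) = CHF 1,280,216.43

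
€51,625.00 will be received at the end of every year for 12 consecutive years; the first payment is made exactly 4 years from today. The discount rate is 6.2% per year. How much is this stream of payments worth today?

Ordinary annuity of 12 payments, first payment at period 4.
Periodic rate r = 0.062 per year.
The ordinary-annuity PV formula values the stream one period before the first payment (period 3); discount that back 3 periods:
PV₀ = 51,625 × [1 − (1+r)^−12] / r × (1+r)^−3 = €357,421.99

€357,421.99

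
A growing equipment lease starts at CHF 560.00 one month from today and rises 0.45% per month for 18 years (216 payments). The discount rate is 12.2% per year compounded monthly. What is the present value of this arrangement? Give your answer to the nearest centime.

Periodic rate r = 0.122/12 per month; n is counted in months.
Growing ordinary annuity: PV = PMT₁ × [1 − ((1+g)/(1+r))^n] / (r − g) = 560 × [1 − ((1+0.0045)/(1+r))^216] / (r − 0.0045) = CHF 69,504.31.

CHF 69,504.31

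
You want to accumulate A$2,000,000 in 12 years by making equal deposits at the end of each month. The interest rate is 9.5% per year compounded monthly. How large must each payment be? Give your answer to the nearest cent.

A$7,494.13

Level ordinary annuity; solve FV = PMT × [((1+r)^n − 1)/r] for PMT.
Periodic rate r = 0.095/12 per month; n is counted in months.
With n = 144: PMT = 2,000,000 / ([((1+r)^n − 1)/r]) = A$7,494.13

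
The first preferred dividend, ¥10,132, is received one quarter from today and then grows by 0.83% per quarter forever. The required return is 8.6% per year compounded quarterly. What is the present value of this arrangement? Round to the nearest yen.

Periodic rate r = 0.086/4 per quarter.
Growing perpetuity (Gordon): PV = PMT₁ / (r − g) = 10,132 / (r − 0.0083) = ¥767,576.

¥767,576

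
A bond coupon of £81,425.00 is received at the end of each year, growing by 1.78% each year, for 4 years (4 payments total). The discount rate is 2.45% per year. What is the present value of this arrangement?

Periodic rate r = 0.0245 per year.
Growing ordinary annuity: PV = PMT₁ × [1 − ((1+g)/(1+r))^n] / (r − g) = 81,425 × [1 − ((1+0.0178)/(1+r))^4] / (r − 0.0178) = £314,806.15.

£314,806.15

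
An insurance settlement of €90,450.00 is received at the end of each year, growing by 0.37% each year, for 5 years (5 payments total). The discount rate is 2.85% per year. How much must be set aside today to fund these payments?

€419,017.57

Periodic rate r = 0.0285 per year.
Growing ordinary annuity: PV = PMT₁ × [1 − ((1+g)/(1+r))^n] / (r − g) = 90,450 × [1 − ((1+0.0037)/(1+r))^5] / (r − 0.0037) = €419,017.57.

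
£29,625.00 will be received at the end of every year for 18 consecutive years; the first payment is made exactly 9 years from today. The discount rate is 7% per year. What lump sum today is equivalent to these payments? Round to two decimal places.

£173,438.97

Ordinary annuity of 18 payments, first payment at period 9.
Periodic rate r = 0.07 per year.
The ordinary-annuity PV formula values the stream one period before the first payment (period 8); discount that back 8 periods:
PV₀ = 29,625 × [1 − (1+r)^−18] / r × (1+r)^−8 = £173,438.97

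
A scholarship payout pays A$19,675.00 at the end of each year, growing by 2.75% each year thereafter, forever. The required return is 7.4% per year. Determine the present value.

Periodic rate r = 0.074 per year.
Growing perpetuity (Gordon): PV = PMT₁ / (r − g) = 19,675 / (r − 0.0275) = A$423,118.28.

A$423,118.28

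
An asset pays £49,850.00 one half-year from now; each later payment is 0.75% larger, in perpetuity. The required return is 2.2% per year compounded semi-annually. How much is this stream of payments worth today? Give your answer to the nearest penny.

£14,242,857.14

Periodic rate r = 0.022/2 per half-year.
Growing perpetuity (Gordon): PV = PMT₁ / (r − g) = 49,850 / (r − 0.0075) = £14,242,857.14.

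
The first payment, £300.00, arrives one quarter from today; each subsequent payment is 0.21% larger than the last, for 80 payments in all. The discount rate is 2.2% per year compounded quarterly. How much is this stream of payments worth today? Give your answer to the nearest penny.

Periodic rate r = 0.022/4 per quarter; n is counted in quarters.
Growing ordinary annuity: PV = PMT₁ × [1 − ((1+g)/(1+r))^n] / (r − g) = 300 × [1 − ((1+0.0021)/(1+r))^80] / (r − 0.0021) = £20,943.62.

£20,943.62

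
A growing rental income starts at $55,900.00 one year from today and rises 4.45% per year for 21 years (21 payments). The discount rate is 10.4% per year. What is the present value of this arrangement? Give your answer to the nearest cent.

$645,986.66

Periodic rate r = 0.104 per year.
Growing ordinary annuity: PV = PMT₁ × [1 − ((1+g)/(1+r))^n] / (r − g) = 55,900 × [1 − ((1+0.0445)/(1+r))^21] / (r − 0.0445) = $645,986.66.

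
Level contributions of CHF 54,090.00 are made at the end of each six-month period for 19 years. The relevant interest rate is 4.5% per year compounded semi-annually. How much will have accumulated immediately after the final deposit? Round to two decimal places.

This is an ordinary annuity: 38 deposits of CHF 54,090.00 at the end of each six-month period.
Periodic rate r = 0.045/2 per half-year; n is counted in half-years.
FV = PMT × [((1+r)^n − 1)/r] = 54,090 × [(1+r)^38 − 1] / r = CHF 3,195,387.16

CHF 3,195,387.16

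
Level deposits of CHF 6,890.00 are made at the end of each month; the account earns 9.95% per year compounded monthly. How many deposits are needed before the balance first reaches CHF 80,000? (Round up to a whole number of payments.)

12 payments

Periodic rate r = 0.0995/12 per month; n is counted in months.
Ordinary annuity FV: 80,000 = 6,890 × [((1+r)^n − 1)/r].
(1+r)^n = 1 + 80,000 × r / 6,890, so n = ln(1 + 80,000·r/6,890) / ln(1+r) = 11.13.
Round up to a whole number of payments: n = 12.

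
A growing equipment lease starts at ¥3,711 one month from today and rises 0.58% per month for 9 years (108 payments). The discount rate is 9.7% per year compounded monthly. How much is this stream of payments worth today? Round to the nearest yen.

Periodic rate r = 0.097/12 per month; n is counted in months.
Growing ordinary annuity: PV = PMT₁ × [1 − ((1+g)/(1+r))^n] / (r − g) = 3,711 × [1 − ((1+0.0058)/(1+r))^108] / (r − 0.0058) = ¥353,034.

¥353,034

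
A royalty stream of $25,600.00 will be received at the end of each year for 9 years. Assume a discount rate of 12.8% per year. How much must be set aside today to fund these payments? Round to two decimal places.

$132,353.07

This is an ordinary annuity: 9 payments of $25,600.00 at the end of each year.
Periodic rate r = 0.128 per year.
PV = PMT × [(1 − (1+r)^−n)/r] = 25,600 × [1 − (1+r)^−9] / r = $132,353.07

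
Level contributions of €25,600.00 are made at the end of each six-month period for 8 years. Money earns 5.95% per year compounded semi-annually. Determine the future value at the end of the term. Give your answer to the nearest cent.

€514,999.63

This is an ordinary annuity: 16 deposits of €25,600.00 at the end of each six-month period.
Periodic rate r = 0.0595/2 per half-year; n is counted in half-years.
FV = PMT × [((1+r)^n − 1)/r] = 25,600 × [(1+r)^16 − 1] / r = €514,999.63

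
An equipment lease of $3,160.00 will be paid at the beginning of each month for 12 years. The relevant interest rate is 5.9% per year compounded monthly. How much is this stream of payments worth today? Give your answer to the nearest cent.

$327,144.54

This is an annuity due: 144 payments of $3,160.00 at the beginning of each month.
Periodic rate r = 0.059/12 per month; n is counted in months.
PV = PMT × [(1 − (1+r)^−n)/r] × (1+r) = 3,160 × [1 − (1+r)^−144] / r × (1+r) = $327,144.54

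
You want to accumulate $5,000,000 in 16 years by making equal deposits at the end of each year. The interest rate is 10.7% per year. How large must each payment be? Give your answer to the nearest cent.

Level ordinary annuity; solve FV = PMT × [((1+r)^n − 1)/r] for PMT.
Periodic rate r = 0.107 per year.
With n = 16: PMT = 5,000,000 / ([((1+r)^n − 1)/r]) = $130,940.31

$130,940.31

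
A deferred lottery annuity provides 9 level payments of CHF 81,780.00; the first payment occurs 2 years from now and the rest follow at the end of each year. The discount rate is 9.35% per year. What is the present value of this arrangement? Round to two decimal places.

Ordinary annuity of 9 payments, first payment at period 2.
Periodic rate r = 0.0935 per year.
The ordinary-annuity PV formula values the stream one period before the first payment (period 1); discount that back 1 periods:
PV₀ = 81,780 × [1 − (1+r)^−9] / r × (1+r)^−1 = CHF 442,059.02

CHF 442,059.02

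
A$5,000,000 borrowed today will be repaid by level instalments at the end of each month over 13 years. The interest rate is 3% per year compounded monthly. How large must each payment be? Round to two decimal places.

A$38,746.05

Level ordinary annuity; solve PV = PMT × [(1 − (1+r)^−n)/r] for PMT.
Periodic rate r = 0.03/12 per month; n is counted in months.
With n = 156: PMT = 5,000,000 / ([(1 − (1+r)^−n)/r]) = A$38,746.05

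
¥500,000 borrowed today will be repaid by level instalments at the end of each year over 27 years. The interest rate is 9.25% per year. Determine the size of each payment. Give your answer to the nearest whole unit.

¥50,922

Level ordinary annuity; solve PV = PMT × [(1 − (1+r)^−n)/r] for PMT.
Periodic rate r = 0.0925 per year.
With n = 27: PMT = 500,000 / ([(1 − (1+r)^−n)/r]) = ¥50,922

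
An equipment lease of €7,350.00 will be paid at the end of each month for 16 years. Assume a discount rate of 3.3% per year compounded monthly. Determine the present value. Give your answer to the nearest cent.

€1,095,254.47

This is an ordinary annuity: 192 payments of €7,350.00 at the end of each month.
Periodic rate r = 0.033/12 per month; n is counted in months.
PV = PMT × [(1 − (1+r)^−n)/r] = 7,350 × [1 − (1+r)^−192] / r = €1,095,254.47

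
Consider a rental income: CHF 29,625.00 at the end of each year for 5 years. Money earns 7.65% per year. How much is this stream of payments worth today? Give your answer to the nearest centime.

This is an ordinary annuity: 5 payments of CHF 29,625.00 at the end of each year.
Periodic rate r = 0.0765 per year.
PV = PMT × [(1 − (1+r)^−n)/r] = 29,625 × [1 − (1+r)^−5] / r = CHF 119,383.25

CHF 119,383.25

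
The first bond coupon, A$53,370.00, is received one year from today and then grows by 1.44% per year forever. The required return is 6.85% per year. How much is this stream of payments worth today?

Periodic rate r = 0.0685 per year.
Growing perpetuity (Gordon): PV = PMT₁ / (r − g) = 53,370 / (r − 0.0144) = A$986,506.47.

A$986,506.47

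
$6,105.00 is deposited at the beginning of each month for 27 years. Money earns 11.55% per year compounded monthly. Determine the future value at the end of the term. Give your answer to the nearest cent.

This is an annuity due: 324 deposits of $6,105.00 at the beginning of each month.
Periodic rate r = 0.1155/12 per month; n is counted in months.
FV = PMT × [((1+r)^n − 1)/r] × (1+r) = 6,105 × [(1+r)^324 − 1] / r × (1+r) = $13,626,065.05

$13,626,065.05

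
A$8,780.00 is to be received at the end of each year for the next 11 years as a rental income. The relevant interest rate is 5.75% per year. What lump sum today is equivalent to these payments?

A$70,140.81

This is an ordinary annuity: 11 payments of A$8,780.00 at the end of each year.
Periodic rate r = 0.0575 per year.
PV = PMT × [(1 − (1+r)^−n)/r] = 8,780 × [1 − (1+r)^−11] / r = A$70,140.81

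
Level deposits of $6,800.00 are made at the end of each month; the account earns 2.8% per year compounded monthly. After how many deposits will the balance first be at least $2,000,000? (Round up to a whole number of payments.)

225 payments

Periodic rate r = 0.028/12 per month; n is counted in months.
Ordinary annuity FV: 2,000,000 = 6,800 × [((1+r)^n − 1)/r].
(1+r)^n = 1 + 2,000,000 × r / 6,800, so n = ln(1 + 2,000,000·r/6,800) / ln(1+r) = 224.20.
Round up to a whole number of payments: n = 225.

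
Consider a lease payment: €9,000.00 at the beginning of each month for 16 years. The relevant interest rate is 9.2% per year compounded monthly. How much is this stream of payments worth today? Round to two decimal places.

This is an annuity due: 192 payments of €9,000.00 at the beginning of each month.
Periodic rate r = 0.092/12 per month; n is counted in months.
PV = PMT × [(1 − (1+r)^−n)/r] × (1+r) = 9,000 × [1 − (1+r)^−192] / r × (1+r) = €909,946.47

€909,946.47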